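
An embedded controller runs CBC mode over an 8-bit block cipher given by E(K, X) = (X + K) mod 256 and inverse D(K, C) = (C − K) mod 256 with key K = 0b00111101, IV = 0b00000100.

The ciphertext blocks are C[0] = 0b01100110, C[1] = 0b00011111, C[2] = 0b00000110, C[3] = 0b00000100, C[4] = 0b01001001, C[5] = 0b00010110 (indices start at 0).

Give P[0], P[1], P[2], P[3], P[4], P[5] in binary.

CBC decryption: P_i = D(K, C_i) ⊕ C_{i−1}, with C_{−1} = IV.
P[0]: D(K, 0b01100110) = 0b00101001; 0b00101001 ⊕ 0b00000100 = 0b00101101.
P[1]: D(K, 0b00011111) = 0b11100010; 0b11100010 ⊕ 0b01100110 = 0b10000100.
P[2]: D(K, 0b00000110) = 0b11001001; 0b11001001 ⊕ 0b00011111 = 0b11010110.
P[3]: D(K, 0b00000100) = 0b11000111; 0b11000111 ⊕ 0b00000110 = 0b11000001.
P[4]: D(K, 0b01001001) = 0b00001100; 0b00001100 ⊕ 0b00000100 = 0b00001000.
P[5]: D(K, 0b00010110) = 0b11011001; 0b11011001 ⊕ 0b01001001 = 0b10010000.

P[0] = 0b00101101, P[1] = 0b10000100, P[2] = 0b11010110, P[3] = 0b11000001, P[4] = 0b00001000, P[5] = 0b10010000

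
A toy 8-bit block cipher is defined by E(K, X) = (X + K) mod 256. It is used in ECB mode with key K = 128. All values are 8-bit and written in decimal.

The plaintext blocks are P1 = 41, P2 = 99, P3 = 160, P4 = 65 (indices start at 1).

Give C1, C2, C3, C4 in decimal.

ECB encryption: C_i = E(K, P_i).
C1: E(K, 41) = 169.
C2: E(K, 99) = 227.
C3: E(K, 160) = 32.
C4: E(K, 65) = 193.

C1 = 169, C2 = 227, C3 = 32, C4 = 193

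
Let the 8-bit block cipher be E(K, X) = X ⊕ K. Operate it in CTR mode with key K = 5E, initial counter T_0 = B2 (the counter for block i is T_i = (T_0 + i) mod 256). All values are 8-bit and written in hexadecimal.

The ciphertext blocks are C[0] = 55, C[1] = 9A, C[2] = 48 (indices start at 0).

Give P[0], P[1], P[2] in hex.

P[0] = B9, P[1] = 77, P[2] = A2

CTR decryption: S_i = E(K, T_i) where T_i is the counter for block i; P_i = C_i ⊕ S_i.
P[0]: T = B2, S = E(K, T) = EC; 55 ⊕ EC = B9.
P[1]: T = B3, S = E(K, T) = ED; 9A ⊕ ED = 77.
P[2]: T = B4, S = E(K, T) = EA; 48 ⊕ EA = A2.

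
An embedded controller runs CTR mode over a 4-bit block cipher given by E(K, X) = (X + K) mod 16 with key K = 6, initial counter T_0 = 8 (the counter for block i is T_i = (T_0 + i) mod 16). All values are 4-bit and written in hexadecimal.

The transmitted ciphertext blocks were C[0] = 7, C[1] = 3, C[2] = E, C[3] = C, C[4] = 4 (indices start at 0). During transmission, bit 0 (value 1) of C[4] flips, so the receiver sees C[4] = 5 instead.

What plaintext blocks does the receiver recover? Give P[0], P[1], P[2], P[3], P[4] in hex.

P[0] = 9, P[1] = C, P[2] = E, P[3] = D, P[4] = 7

CTR decryption: S_i = E(K, T_i) where T_i is the counter for block i; P_i = C_i ⊕ S_i.
Only C[4] changed, to 5. In CTR, a change in C_i flips the same bit in P_i only; the keystream is unaffected. Decrypting the received ciphertext:
P[0]: T = 8, S = E(K, T) = E; 7 ⊕ E = 9.
P[1]: T = 9, S = E(K, T) = F; 3 ⊕ F = C.
P[2]: T = A, S = E(K, T) = 0; E ⊕ 0 = E.
P[3]: T = B, S = E(K, T) = 1; C ⊕ 1 = D.
P[4]: T = C, S = E(K, T) = 2; 5 ⊕ 2 = 7.
Blocks that differ from the original plaintext: P[4].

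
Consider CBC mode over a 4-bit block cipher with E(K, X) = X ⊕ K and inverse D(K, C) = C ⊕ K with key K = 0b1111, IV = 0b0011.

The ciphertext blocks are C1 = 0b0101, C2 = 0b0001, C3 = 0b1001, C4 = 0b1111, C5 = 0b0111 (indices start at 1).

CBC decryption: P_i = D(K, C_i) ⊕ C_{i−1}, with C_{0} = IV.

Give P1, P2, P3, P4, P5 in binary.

P1: D(K, 0b0101) = 0b1010; 0b1010 ⊕ 0b0011 = 0b1001.
P2: D(K, 0b0001) = 0b1110; 0b1110 ⊕ 0b0101 = 0b1011.
P3: D(K, 0b1001) = 0b0110; 0b0110 ⊕ 0b0001 = 0b0111.
P4: D(K, 0b1111) = 0b0000; 0b0000 ⊕ 0b1001 = 0b1001.
P5: D(K, 0b0111) = 0b1000; 0b1000 ⊕ 0b1111 = 0b0111.

P1 = 0b1001, P2 = 0b1011, P3 = 0b0111, P4 = 0b1001, P5 = 0b0111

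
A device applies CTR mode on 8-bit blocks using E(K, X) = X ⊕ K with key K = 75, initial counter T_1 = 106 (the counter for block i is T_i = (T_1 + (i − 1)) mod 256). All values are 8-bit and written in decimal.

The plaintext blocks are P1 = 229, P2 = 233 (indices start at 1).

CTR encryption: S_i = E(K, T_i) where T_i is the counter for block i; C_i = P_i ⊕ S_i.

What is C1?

C1 = 196

C1: T = 106, S = E(K, T) = 33; 229 ⊕ 33 = 196.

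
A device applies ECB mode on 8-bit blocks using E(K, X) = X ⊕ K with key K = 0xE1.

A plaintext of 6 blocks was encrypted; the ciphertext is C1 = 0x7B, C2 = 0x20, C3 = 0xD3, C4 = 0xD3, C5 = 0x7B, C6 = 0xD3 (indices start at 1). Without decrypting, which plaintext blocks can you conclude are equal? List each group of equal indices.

P1 = P5; P3 = P4 = P6

ECB encrypts each block independently with the same key, so equal ciphertext blocks imply equal plaintext blocks.
C1 = C5 = 0x7B, so P1 = P5.
C3 = C4 = C6 = 0xD3, so P3 = P4 = P6.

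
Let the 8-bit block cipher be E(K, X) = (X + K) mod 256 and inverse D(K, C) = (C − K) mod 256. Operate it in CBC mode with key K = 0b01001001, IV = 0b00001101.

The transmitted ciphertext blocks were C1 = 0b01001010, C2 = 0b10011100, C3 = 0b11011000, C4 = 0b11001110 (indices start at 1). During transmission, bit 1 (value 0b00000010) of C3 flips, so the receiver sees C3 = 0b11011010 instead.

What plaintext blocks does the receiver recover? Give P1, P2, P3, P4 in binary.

P1 = 0b00001100, P2 = 0b00011001, P3 = 0b00001101, P4 = 0b01011111

CBC decryption: P_i = D(K, C_i) ⊕ C_{i−1}, with C_{0} = IV.
Only C3 changed, to 0b11011010. In CBC, a change in C_i garbles P_i and flips the same bit in P_{i+1}. Decrypting the received ciphertext:
P1: D(K, 0b01001010) = 0b00000001; 0b00000001 ⊕ 0b00001101 = 0b00001100.
P2: D(K, 0b10011100) = 0b01010011; 0b01010011 ⊕ 0b01001010 = 0b00011001.
P3: D(K, 0b11011010) = 0b10010001; 0b10010001 ⊕ 0b10011100 = 0b00001101.
P4: D(K, 0b11001110) = 0b10000101; 0b10000101 ⊕ 0b11011010 = 0b01011111.
Blocks that differ from the original plaintext: P3, P4.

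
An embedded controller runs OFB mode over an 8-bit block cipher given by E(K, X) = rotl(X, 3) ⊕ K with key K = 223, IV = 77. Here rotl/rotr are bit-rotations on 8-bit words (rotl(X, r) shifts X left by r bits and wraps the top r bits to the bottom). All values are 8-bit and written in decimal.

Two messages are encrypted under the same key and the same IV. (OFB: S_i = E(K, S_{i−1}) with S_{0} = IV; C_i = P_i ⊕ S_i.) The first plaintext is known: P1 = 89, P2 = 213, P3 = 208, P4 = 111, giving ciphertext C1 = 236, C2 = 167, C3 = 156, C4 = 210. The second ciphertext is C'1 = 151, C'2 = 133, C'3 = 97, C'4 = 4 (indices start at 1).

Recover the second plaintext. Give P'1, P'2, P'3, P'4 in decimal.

In OFB with a reused IV, both messages share the same keystream S_i, so C_i ⊕ C'_i = P_i ⊕ P'_i and thus P'_i = P_i ⊕ C_i ⊕ C'_i.
P'1: 89 ⊕ 236 ⊕ 151 = 34.
P'2: 213 ⊕ 167 ⊕ 133 = 247.
P'3: 208 ⊕ 156 ⊕ 97 = 45.
P'4: 111 ⊕ 210 ⊕ 4 = 185.

P'1 = 34, P'2 = 247, P'3 = 45, P'4 = 185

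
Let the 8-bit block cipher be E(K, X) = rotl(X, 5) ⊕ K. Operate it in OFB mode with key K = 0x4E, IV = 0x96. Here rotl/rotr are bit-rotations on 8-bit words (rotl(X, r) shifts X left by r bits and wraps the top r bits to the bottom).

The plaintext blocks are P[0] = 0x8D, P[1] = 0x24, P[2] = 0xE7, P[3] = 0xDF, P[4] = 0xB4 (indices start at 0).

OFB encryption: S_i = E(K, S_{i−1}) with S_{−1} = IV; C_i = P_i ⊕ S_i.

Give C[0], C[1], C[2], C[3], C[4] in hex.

C[0] = 0x11, C[1] = 0xF9, C[2] = 0x12, C[3] = 0x2F, C[4] = 0xE4

C[0]: S = E(K, 0x96) = 0x9C; 0x8D ⊕ 0x9C = 0x11.
C[1]: S = E(K, 0x9C) = 0xDD; 0x24 ⊕ 0xDD = 0xF9.
C[2]: S = E(K, 0xDD) = 0xF5; 0xE7 ⊕ 0xF5 = 0x12.
C[3]: S = E(K, 0xF5) = 0xF0; 0xDF ⊕ 0xF0 = 0x2F.
C[4]: S = E(K, 0xF0) = 0x50; 0xB4 ⊕ 0x50 = 0xE4.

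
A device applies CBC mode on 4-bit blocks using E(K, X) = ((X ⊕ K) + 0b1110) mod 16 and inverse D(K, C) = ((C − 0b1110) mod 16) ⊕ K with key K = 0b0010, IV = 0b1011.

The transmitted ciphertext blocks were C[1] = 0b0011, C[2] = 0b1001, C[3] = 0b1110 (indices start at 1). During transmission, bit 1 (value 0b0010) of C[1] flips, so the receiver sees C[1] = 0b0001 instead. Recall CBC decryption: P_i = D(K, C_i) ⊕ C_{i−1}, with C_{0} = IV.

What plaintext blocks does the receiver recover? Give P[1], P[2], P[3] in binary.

P[1] = 0b1010, P[2] = 0b1000, P[3] = 0b1011

Only C[1] changed, to 0b0001. In CBC, a change in C_i garbles P_i and flips the same bit in P_{i+1}. Decrypting the received ciphertext:
P[1]: D(K, 0b0001) = 0b0001; 0b0001 ⊕ 0b1011 = 0b1010.
P[2]: D(K, 0b1001) = 0b1001; 0b1001 ⊕ 0b0001 = 0b1000.
P[3]: D(K, 0b1110) = 0b0010; 0b0010 ⊕ 0b1001 = 0b1011.
Blocks that differ from the original plaintext: P[1], P[2].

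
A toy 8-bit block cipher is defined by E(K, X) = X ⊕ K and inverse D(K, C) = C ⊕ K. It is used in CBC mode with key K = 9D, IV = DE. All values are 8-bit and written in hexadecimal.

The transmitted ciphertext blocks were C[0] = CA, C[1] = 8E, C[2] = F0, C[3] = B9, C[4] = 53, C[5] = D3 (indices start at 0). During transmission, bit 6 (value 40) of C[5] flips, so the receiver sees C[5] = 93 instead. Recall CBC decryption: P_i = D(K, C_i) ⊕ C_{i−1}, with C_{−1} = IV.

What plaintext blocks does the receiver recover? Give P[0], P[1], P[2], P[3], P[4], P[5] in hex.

P[0] = 89, P[1] = D9, P[2] = E3, P[3] = D4, P[4] = 77, P[5] = 5D

Only C[5] changed, to 93. In CBC, a change in C_i garbles P_i and flips the same bit in P_{i+1}. Decrypting the received ciphertext:
P[0]: D(K, CA) = 57; 57 ⊕ DE = 89.
P[1]: D(K, 8E) = 13; 13 ⊕ CA = D9.
P[2]: D(K, F0) = 6D; 6D ⊕ 8E = E3.
P[3]: D(K, B9) = 24; 24 ⊕ F0 = D4.
P[4]: D(K, 53) = CE; CE ⊕ B9 = 77.
P[5]: D(K, 93) = 0E; 0E ⊕ 53 = 5D.
Blocks that differ from the original plaintext: P[5].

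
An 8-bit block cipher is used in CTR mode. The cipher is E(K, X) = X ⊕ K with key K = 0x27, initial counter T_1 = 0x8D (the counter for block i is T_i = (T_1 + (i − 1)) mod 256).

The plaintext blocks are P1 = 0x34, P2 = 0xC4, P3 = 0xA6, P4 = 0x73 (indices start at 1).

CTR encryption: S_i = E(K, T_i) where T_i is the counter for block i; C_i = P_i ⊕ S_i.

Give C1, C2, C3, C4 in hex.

C1: T = 0x8D, S = E(K, T) = 0xAA; 0x34 ⊕ 0xAA = 0x9E.
C2: T = 0x8E, S = E(K, T) = 0xA9; 0xC4 ⊕ 0xA9 = 0x6D.
C3: T = 0x8F, S = E(K, T) = 0xA8; 0xA6 ⊕ 0xA8 = 0x0E.
C4: T = 0x90, S = E(K, T) = 0xB7; 0x73 ⊕ 0xB7 = 0xC4.

C1 = 0x9E, C2 = 0x6D, C3 = 0x0E, C4 = 0xC4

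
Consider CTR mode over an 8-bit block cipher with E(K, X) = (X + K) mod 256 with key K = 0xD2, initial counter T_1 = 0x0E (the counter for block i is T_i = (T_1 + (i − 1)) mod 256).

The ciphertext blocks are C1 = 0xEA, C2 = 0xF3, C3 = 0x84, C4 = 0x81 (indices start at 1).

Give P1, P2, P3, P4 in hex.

CTR decryption: S_i = E(K, T_i) where T_i is the counter for block i; P_i = C_i ⊕ S_i.
P1: T = 0x0E, S = E(K, T) = 0xE0; 0xEA ⊕ 0xE0 = 0x0A.
P2: T = 0x0F, S = E(K, T) = 0xE1; 0xF3 ⊕ 0xE1 = 0x12.
P3: T = 0x10, S = E(K, T) = 0xE2; 0x84 ⊕ 0xE2 = 0x66.
P4: T = 0x11, S = E(K, T) = 0xE3; 0x81 ⊕ 0xE3 = 0x62.

P1 = 0x0A, P2 = 0x12, P3 = 0x66, P4 = 0x62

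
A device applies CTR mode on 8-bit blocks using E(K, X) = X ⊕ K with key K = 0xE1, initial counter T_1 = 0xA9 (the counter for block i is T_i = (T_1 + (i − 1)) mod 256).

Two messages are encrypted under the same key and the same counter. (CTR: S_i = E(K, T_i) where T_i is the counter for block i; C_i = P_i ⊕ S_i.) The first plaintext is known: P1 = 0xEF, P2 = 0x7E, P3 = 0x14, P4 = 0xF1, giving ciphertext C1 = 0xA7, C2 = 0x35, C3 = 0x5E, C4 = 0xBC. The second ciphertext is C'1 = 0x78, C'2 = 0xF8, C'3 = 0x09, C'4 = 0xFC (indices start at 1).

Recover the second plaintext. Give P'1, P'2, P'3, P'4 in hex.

P'1 = 0x30, P'2 = 0xB3, P'3 = 0x43, P'4 = 0xB1

In CTR with a reused counter, both messages share the same keystream S_i, so C_i ⊕ C'_i = P_i ⊕ P'_i and thus P'_i = P_i ⊕ C_i ⊕ C'_i.
P'1: 0xEF ⊕ 0xA7 ⊕ 0x78 = 0x30.
P'2: 0x7E ⊕ 0x35 ⊕ 0xF8 = 0xB3.
P'3: 0x14 ⊕ 0x5E ⊕ 0x09 = 0x43.
P'4: 0xF1 ⊕ 0xBC ⊕ 0xFC = 0xB1.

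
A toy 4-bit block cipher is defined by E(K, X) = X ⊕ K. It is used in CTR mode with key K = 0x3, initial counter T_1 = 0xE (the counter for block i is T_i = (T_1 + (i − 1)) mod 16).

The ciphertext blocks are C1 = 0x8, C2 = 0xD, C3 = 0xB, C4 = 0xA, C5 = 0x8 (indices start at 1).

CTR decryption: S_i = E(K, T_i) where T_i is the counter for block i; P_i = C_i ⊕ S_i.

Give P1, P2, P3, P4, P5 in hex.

P1: T = 0xE, S = E(K, T) = 0xD; 0x8 ⊕ 0xD = 0x5.
P2: T = 0xF, S = E(K, T) = 0xC; 0xD ⊕ 0xC = 0x1.
P3: T = 0x0, S = E(K, T) = 0x3; 0xB ⊕ 0x3 = 0x8.
P4: T = 0x1, S = E(K, T) = 0x2; 0xA ⊕ 0x2 = 0x8.
P5: T = 0x2, S = E(K, T) = 0x1; 0x8 ⊕ 0x1 = 0x9.

P1 = 0x5, P2 = 0x1, P3 = 0x8, P4 = 0x8, P5 = 0x9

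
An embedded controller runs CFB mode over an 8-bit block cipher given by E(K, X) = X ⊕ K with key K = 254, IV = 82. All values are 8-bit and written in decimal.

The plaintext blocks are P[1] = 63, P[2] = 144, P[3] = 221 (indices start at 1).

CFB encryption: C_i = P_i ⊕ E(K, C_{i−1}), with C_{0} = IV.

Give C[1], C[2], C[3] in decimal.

C[1]: E(K, 82) = 172; 63 ⊕ 172 = 147.
C[2]: E(K, 147) = 109; 144 ⊕ 109 = 253.
C[3]: E(K, 253) = 3; 221 ⊕ 3 = 222.

C[1] = 147, C[2] = 253, C[3] = 222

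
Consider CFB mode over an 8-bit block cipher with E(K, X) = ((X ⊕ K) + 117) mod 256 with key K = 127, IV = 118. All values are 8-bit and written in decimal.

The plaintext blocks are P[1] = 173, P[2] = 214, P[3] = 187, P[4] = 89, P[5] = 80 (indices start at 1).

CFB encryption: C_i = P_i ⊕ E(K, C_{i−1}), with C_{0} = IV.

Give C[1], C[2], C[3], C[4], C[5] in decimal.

C[1] = 211, C[2] = 247, C[3] = 70, C[4] = 247, C[5] = 173

C[1]: E(K, 118) = 126; 173 ⊕ 126 = 211.
C[2]: E(K, 211) = 33; 214 ⊕ 33 = 247.
C[3]: E(K, 247) = 253; 187 ⊕ 253 = 70.
C[4]: E(K, 70) = 174; 89 ⊕ 174 = 247.
C[5]: E(K, 247) = 253; 80 ⊕ 253 = 173.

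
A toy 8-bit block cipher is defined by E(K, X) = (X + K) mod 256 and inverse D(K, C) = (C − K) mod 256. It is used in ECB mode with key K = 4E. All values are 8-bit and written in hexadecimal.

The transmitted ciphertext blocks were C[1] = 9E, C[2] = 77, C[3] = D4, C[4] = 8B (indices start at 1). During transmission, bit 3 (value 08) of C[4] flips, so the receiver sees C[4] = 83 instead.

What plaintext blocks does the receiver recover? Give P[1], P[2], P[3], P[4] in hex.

ECB decryption: P_i = D(K, C_i).
Only C[4] changed, to 83. In ECB, a change in C_i affects only P_i. Decrypting the received ciphertext:
P[1]: D(K, 9E) = 50.
P[2]: D(K, 77) = 29.
P[3]: D(K, D4) = 86.
P[4]: D(K, 83) = 35.
Blocks that differ from the original plaintext: P[4].

P[1] = 50, P[2] = 29, P[3] = 86, P[4] = 35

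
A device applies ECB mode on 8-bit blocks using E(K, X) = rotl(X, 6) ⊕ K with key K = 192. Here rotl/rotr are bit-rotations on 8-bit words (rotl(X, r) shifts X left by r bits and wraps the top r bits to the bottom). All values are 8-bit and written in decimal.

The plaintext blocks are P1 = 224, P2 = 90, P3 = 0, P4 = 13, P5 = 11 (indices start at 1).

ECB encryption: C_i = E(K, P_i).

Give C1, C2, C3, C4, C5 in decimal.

C1 = 248, C2 = 86, C3 = 192, C4 = 131, C5 = 2

C1: E(K, 224) = 248.
C2: E(K, 90) = 86.
C3: E(K, 0) = 192.
C4: E(K, 13) = 131.
C5: E(K, 11) = 2.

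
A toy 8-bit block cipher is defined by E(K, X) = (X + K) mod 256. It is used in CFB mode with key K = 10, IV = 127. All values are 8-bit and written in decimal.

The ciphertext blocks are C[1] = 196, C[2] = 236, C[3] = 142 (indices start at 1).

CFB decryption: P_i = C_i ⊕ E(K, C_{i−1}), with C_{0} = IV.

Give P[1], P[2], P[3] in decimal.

P[1] = 77, P[2] = 34, P[3] = 120

P[1]: E(K, 127) = 137; 196 ⊕ 137 = 77.
P[2]: E(K, 196) = 206; 236 ⊕ 206 = 34.
P[3]: E(K, 236) = 246; 142 ⊕ 246 = 120.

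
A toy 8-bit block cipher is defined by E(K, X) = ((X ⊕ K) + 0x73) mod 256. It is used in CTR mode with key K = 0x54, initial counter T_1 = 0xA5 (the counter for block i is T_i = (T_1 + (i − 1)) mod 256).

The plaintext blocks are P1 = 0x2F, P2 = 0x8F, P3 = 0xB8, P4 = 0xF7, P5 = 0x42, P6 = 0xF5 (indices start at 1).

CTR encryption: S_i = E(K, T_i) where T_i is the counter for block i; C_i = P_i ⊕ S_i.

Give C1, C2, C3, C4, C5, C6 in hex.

C1 = 0x4B, C2 = 0xEA, C3 = 0xDE, C4 = 0x98, C5 = 0x32, C6 = 0x84

C1: T = 0xA5, S = E(K, T) = 0x64; 0x2F ⊕ 0x64 = 0x4B.
C2: T = 0xA6, S = E(K, T) = 0x65; 0x8F ⊕ 0x65 = 0xEA.
C3: T = 0xA7, S = E(K, T) = 0x66; 0xB8 ⊕ 0x66 = 0xDE.
C4: T = 0xA8, S = E(K, T) = 0x6F; 0xF7 ⊕ 0x6F = 0x98.
C5: T = 0xA9, S = E(K, T) = 0x70; 0x42 ⊕ 0x70 = 0x32.
C6: T = 0xAA, S = E(K, T) = 0x71; 0xF5 ⊕ 0x71 = 0x84.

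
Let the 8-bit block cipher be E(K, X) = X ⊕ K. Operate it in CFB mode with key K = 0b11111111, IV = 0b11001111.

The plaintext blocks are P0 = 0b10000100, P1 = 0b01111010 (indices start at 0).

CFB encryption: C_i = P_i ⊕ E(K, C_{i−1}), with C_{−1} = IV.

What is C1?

C0: E(K, 0b11001111) = 0b00110000; 0b10000100 ⊕ 0b00110000 = 0b10110100.
C1: E(K, 0b10110100) = 0b01001011; 0b01111010 ⊕ 0b01001011 = 0b00110001.

C1 = 0b00110001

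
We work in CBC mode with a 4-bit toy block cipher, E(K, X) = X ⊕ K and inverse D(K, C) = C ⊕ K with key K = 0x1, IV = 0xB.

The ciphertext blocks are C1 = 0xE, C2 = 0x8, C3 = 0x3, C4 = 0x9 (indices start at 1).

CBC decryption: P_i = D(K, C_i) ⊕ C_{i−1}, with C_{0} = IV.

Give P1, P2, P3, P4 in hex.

P1 = 0x4, P2 = 0x7, P3 = 0xA, P4 = 0xB

P1: D(K, 0xE) = 0xF; 0xF ⊕ 0xB = 0x4.
P2: D(K, 0x8) = 0x9; 0x9 ⊕ 0xE = 0x7.
P3: D(K, 0x3) = 0x2; 0x2 ⊕ 0x8 = 0xA.
P4: D(K, 0x9) = 0x8; 0x8 ⊕ 0x3 = 0xB.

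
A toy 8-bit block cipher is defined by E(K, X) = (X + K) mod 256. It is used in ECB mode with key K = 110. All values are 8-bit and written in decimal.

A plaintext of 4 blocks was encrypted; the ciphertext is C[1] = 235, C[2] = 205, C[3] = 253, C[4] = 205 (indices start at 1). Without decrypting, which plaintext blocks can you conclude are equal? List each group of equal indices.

ECB encrypts each block independently with the same key, so equal ciphertext blocks imply equal plaintext blocks.
C[2] = C[4] = 205, so P[2] = P[4].

P[2] = P[4]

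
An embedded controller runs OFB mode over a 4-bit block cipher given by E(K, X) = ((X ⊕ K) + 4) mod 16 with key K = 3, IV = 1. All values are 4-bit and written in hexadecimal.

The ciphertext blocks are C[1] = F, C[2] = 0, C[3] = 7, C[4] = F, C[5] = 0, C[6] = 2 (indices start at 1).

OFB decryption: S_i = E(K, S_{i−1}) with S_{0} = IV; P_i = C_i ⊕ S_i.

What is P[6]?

P[6] = B

P[1]: S = E(K, 1) = 6; F ⊕ 6 = 9.
P[2]: S = E(K, 6) = 9; 0 ⊕ 9 = 9.
P[3]: S = E(K, 9) = E; 7 ⊕ E = 9.
P[4]: S = E(K, E) = 1; F ⊕ 1 = E.
P[5]: S = E(K, 1) = 6; 0 ⊕ 6 = 6.
P[6]: S = E(K, 6) = 9; 2 ⊕ 9 = B.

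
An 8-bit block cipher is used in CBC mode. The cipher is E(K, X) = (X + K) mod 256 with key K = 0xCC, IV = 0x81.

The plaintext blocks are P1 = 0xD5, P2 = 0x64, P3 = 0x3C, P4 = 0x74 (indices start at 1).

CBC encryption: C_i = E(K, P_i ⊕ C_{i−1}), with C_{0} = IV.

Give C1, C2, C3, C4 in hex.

C1: P1 ⊕ 0x81 = 0x54; E(K, 0x54) = 0x20.
C2: P2 ⊕ 0x20 = 0x44; E(K, 0x44) = 0x10.
C3: P3 ⊕ 0x10 = 0x2C; E(K, 0x2C) = 0xF8.
C4: P4 ⊕ 0xF8 = 0x8C; E(K, 0x8C) = 0x58.

C1 = 0x20, C2 = 0x10, C3 = 0xF8, C4 = 0x58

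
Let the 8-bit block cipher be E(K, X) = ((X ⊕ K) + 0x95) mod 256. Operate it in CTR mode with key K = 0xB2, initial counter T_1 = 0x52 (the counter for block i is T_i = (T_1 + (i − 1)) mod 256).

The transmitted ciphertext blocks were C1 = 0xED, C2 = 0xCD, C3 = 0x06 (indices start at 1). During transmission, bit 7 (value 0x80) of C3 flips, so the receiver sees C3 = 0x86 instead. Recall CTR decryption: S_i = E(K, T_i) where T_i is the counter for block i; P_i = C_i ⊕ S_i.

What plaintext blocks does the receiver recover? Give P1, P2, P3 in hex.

P1 = 0x98, P2 = 0xBB, P3 = 0xFD

Only C3 changed, to 0x86. In CTR, a change in C_i flips the same bit in P_i only; the keystream is unaffected. Decrypting the received ciphertext:
P1: T = 0x52, S = E(K, T) = 0x75; 0xED ⊕ 0x75 = 0x98.
P2: T = 0x53, S = E(K, T) = 0x76; 0xCD ⊕ 0x76 = 0xBB.
P3: T = 0x54, S = E(K, T) = 0x7B; 0x86 ⊕ 0x7B = 0xFD.
Blocks that differ from the original plaintext: P3.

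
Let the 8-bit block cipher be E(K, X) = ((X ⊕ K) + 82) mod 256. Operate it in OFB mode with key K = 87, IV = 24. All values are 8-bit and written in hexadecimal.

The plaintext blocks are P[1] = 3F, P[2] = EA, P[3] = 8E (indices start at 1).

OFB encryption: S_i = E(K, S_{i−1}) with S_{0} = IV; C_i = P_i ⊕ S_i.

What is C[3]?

C[3] = AB

C[1]: S = E(K, 24) = 25; 3F ⊕ 25 = 1A.
C[2]: S = E(K, 25) = 24; EA ⊕ 24 = CE.
C[3]: S = E(K, 24) = 25; 8E ⊕ 25 = AB.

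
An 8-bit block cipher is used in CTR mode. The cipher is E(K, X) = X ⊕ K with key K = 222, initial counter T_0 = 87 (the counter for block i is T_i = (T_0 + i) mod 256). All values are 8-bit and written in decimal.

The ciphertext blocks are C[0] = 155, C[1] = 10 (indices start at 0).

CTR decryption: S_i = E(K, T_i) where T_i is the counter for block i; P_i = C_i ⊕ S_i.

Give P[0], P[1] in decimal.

P[0]: T = 87, S = E(K, T) = 137; 155 ⊕ 137 = 18.
P[1]: T = 88, S = E(K, T) = 134; 10 ⊕ 134 = 140.

P[0] = 18, P[1] = 140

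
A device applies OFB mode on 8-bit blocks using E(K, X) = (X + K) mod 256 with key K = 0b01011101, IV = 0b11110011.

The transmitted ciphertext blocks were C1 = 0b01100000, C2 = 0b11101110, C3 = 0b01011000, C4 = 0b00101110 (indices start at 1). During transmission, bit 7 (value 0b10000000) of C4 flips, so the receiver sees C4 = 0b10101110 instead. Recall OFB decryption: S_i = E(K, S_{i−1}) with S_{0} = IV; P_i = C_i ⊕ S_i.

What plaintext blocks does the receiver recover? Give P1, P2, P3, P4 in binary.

Only C4 changed, to 0b10101110. In OFB, a change in C_i flips the same bit in P_i only; the keystream is unaffected. Decrypting the received ciphertext:
P1: S = E(K, 0b11110011) = 0b01010000; 0b01100000 ⊕ 0b01010000 = 0b00110000.
P2: S = E(K, 0b01010000) = 0b10101101; 0b11101110 ⊕ 0b10101101 = 0b01000011.
P3: S = E(K, 0b10101101) = 0b00001010; 0b01011000 ⊕ 0b00001010 = 0b01010010.
P4: S = E(K, 0b00001010) = 0b01100111; 0b10101110 ⊕ 0b01100111 = 0b11001001.
Blocks that differ from the original plaintext: P4.

P1 = 0b00110000, P2 = 0b01000011, P3 = 0b01010010, P4 = 0b11001001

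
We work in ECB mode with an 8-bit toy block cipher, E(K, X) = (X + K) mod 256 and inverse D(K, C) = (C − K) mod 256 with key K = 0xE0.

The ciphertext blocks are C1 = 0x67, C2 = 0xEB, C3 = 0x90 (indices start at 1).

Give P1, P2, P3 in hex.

ECB decryption: P_i = D(K, C_i).
P1: D(K, 0x67) = 0x87.
P2: D(K, 0xEB) = 0x0B.
P3: D(K, 0x90) = 0xB0.

P1 = 0x87, P2 = 0x0B, P3 = 0xB0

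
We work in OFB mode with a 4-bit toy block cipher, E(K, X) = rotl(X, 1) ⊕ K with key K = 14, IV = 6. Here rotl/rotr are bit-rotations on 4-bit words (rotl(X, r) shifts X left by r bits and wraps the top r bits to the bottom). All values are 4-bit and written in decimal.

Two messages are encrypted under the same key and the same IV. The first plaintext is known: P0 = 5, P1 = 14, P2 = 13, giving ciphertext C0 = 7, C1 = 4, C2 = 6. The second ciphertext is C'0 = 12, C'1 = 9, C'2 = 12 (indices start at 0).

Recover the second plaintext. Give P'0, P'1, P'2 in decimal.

P'0 = 14, P'1 = 3, P'2 = 7

In OFB with a reused IV, both messages share the same keystream S_i, so C_i ⊕ C'_i = P_i ⊕ P'_i and thus P'_i = P_i ⊕ C_i ⊕ C'_i.
P'0: 5 ⊕ 7 ⊕ 12 = 14.
P'1: 14 ⊕ 4 ⊕ 9 = 3.
P'2: 13 ⊕ 6 ⊕ 12 = 7.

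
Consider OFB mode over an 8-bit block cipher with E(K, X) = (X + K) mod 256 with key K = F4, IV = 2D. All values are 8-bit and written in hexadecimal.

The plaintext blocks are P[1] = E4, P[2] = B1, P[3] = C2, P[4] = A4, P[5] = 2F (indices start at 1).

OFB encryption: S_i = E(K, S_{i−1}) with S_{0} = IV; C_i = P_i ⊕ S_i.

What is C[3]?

C[3] = CB

C[1]: S = E(K, 2D) = 21; E4 ⊕ 21 = C5.
C[2]: S = E(K, 21) = 15; B1 ⊕ 15 = A4.
C[3]: S = E(K, 15) = 09; C2 ⊕ 09 = CB.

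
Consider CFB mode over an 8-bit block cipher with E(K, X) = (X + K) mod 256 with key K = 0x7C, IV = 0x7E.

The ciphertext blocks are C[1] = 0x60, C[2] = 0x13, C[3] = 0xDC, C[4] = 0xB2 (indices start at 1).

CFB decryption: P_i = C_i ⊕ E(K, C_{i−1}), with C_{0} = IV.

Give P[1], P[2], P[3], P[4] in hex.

P[1] = 0x9A, P[2] = 0xCF, P[3] = 0x53, P[4] = 0xEA

P[1]: E(K, 0x7E) = 0xFA; 0x60 ⊕ 0xFA = 0x9A.
P[2]: E(K, 0x60) = 0xDC; 0x13 ⊕ 0xDC = 0xCF.
P[3]: E(K, 0x13) = 0x8F; 0xDC ⊕ 0x8F = 0x53.
P[4]: E(K, 0xDC) = 0x58; 0xB2 ⊕ 0x58 = 0xEA.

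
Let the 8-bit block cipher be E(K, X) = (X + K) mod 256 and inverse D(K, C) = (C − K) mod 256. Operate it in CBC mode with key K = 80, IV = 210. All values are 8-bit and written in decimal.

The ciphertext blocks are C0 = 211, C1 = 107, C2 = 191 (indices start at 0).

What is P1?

CBC decryption: P_i = D(K, C_i) ⊕ C_{i−1}, with C_{−1} = IV.
P1: D(K, 107) = 27; 27 ⊕ 211 = 200.

P1 = 200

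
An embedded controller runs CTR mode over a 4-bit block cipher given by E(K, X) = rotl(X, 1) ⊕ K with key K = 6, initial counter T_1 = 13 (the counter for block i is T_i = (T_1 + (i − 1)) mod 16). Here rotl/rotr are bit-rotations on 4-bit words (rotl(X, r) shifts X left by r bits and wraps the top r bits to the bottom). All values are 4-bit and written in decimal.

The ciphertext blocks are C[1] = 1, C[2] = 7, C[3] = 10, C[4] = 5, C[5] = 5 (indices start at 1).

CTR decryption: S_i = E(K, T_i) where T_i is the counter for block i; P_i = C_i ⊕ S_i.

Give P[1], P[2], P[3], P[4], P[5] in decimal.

P[1]: T = 13, S = E(K, T) = 13; 1 ⊕ 13 = 12.
P[2]: T = 14, S = E(K, T) = 11; 7 ⊕ 11 = 12.
P[3]: T = 15, S = E(K, T) = 9; 10 ⊕ 9 = 3.
P[4]: T = 0, S = E(K, T) = 6; 5 ⊕ 6 = 3.
P[5]: T = 1, S = E(K, T) = 4; 5 ⊕ 4 = 1.

P[1] = 12, P[2] = 12, P[3] = 3, P[4] = 3, P[5] = 1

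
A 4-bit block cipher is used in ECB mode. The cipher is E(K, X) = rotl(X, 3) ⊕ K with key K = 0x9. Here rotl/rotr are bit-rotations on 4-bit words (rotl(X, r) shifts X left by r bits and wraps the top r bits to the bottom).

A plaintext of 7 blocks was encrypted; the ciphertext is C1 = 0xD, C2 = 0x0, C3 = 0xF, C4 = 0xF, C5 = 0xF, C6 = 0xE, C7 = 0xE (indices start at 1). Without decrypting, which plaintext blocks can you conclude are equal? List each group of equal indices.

P3 = P4 = P5; P6 = P7

ECB encrypts each block independently with the same key, so equal ciphertext blocks imply equal plaintext blocks.
C3 = C4 = C5 = 0xF, so P3 = P4 = P5.
C6 = C7 = 0xE, so P6 = P7.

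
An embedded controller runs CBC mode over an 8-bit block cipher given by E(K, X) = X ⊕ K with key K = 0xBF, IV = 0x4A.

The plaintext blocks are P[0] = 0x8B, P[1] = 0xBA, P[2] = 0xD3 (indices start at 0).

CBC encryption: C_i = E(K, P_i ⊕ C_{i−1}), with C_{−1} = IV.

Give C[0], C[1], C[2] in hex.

C[0]: P[0] ⊕ 0x4A = 0xC1; E(K, 0xC1) = 0x7E.
C[1]: P[1] ⊕ 0x7E = 0xC4; E(K, 0xC4) = 0x7B.
C[2]: P[2] ⊕ 0x7B = 0xA8; E(K, 0xA8) = 0x17.

C[0] = 0x7E, C[1] = 0x7B, C[2] = 0x17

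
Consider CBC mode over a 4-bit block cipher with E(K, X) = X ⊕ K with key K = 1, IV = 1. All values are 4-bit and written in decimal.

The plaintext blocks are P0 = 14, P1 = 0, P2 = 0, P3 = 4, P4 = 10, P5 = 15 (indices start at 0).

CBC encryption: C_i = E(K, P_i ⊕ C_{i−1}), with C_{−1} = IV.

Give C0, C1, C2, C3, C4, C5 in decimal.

C0: P0 ⊕ 1 = 15; E(K, 15) = 14.
C1: P1 ⊕ 14 = 14; E(K, 14) = 15.
C2: P2 ⊕ 15 = 15; E(K, 15) = 14.
C3: P3 ⊕ 14 = 10; E(K, 10) = 11.
C4: P4 ⊕ 11 = 1; E(K, 1) = 0.
C5: P5 ⊕ 0 = 15; E(K, 15) = 14.

C0 = 14, C1 = 15, C2 = 14, C3 = 11, C4 = 0, C5 = 14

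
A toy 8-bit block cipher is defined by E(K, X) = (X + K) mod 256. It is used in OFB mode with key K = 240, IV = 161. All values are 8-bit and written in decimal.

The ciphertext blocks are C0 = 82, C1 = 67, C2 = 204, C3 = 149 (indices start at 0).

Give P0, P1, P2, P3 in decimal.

P0 = 195, P1 = 194, P2 = 189, P3 = 244

OFB decryption: S_i = E(K, S_{i−1}) with S_{−1} = IV; P_i = C_i ⊕ S_i.
P0: S = E(K, 161) = 145; 82 ⊕ 145 = 195.
P1: S = E(K, 145) = 129; 67 ⊕ 129 = 194.
P2: S = E(K, 129) = 113; 204 ⊕ 113 = 189.
P3: S = E(K, 113) = 97; 149 ⊕ 97 = 244.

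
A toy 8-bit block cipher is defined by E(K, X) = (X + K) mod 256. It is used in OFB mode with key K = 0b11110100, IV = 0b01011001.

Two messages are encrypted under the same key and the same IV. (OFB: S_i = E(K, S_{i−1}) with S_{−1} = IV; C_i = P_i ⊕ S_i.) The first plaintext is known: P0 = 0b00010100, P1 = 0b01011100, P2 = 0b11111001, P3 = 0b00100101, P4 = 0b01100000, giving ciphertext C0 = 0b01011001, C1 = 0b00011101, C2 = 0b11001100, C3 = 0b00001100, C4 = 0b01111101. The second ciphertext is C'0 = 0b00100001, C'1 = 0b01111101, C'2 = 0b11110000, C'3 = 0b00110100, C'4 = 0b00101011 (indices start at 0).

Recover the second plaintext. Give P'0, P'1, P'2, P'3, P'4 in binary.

In OFB with a reused IV, both messages share the same keystream S_i, so C_i ⊕ C'_i = P_i ⊕ P'_i and thus P'_i = P_i ⊕ C_i ⊕ C'_i.
P'0: 0b00010100 ⊕ 0b01011001 ⊕ 0b00100001 = 0b01101100.
P'1: 0b01011100 ⊕ 0b00011101 ⊕ 0b01111101 = 0b00111100.
P'2: 0b11111001 ⊕ 0b11001100 ⊕ 0b11110000 = 0b11000101.
P'3: 0b00100101 ⊕ 0b00001100 ⊕ 0b00110100 = 0b00011101.
P'4: 0b01100000 ⊕ 0b01111101 ⊕ 0b00101011 = 0b00110110.

P'0 = 0b01101100, P'1 = 0b00111100, P'2 = 0b11000101, P'3 = 0b00011101, P'4 = 0b00110110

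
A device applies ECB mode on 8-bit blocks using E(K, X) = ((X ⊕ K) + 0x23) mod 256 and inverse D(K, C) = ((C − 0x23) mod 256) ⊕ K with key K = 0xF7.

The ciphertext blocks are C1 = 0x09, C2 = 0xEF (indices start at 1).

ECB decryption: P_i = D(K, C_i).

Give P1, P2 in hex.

P1 = 0x11, P2 = 0x3B

P1: D(K, 0x09) = 0x11.
P2: D(K, 0xEF) = 0x3B.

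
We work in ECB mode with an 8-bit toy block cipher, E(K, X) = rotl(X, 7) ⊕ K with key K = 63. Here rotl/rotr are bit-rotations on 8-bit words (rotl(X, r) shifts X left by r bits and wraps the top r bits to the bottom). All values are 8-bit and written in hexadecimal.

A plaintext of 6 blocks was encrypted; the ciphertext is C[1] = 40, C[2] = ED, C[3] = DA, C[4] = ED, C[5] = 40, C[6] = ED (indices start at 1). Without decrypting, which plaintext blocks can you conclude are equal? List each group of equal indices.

P[1] = P[5]; P[2] = P[4] = P[6]

ECB encrypts each block independently with the same key, so equal ciphertext blocks imply equal plaintext blocks.
C[1] = C[5] = 40, so P[1] = P[5].
C[2] = C[4] = C[6] = ED, so P[2] = P[4] = P[6].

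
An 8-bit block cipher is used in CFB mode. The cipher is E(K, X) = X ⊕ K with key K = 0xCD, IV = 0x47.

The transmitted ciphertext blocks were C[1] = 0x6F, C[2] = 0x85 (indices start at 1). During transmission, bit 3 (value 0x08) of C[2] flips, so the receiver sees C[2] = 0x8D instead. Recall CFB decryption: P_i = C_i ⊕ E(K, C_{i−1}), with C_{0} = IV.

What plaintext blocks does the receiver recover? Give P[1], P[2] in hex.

P[1] = 0xE5, P[2] = 0x2F

Only C[2] changed, to 0x8D. In CFB, a change in C_i flips the same bit in P_i and garbles P_{i+1}. Decrypting the received ciphertext:
P[1]: E(K, 0x47) = 0x8A; 0x6F ⊕ 0x8A = 0xE5.
P[2]: E(K, 0x6F) = 0xA2; 0x8D ⊕ 0xA2 = 0x2F.
Blocks that differ from the original plaintext: P[2].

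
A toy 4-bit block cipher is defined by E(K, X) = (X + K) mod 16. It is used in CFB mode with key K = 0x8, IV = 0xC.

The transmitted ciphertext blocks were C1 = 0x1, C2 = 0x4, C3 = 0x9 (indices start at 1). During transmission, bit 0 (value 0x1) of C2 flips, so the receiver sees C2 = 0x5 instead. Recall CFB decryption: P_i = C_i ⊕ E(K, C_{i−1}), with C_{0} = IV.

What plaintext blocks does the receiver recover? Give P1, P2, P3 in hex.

Only C2 changed, to 0x5. In CFB, a change in C_i flips the same bit in P_i and garbles P_{i+1}. Decrypting the received ciphertext:
P1: E(K, 0xC) = 0x4; 0x1 ⊕ 0x4 = 0x5.
P2: E(K, 0x1) = 0x9; 0x5 ⊕ 0x9 = 0xC.
P3: E(K, 0x5) = 0xD; 0x9 ⊕ 0xD = 0x4.
Blocks that differ from the original plaintext: P2, P3.

P1 = 0x5, P2 = 0xC, P3 = 0x4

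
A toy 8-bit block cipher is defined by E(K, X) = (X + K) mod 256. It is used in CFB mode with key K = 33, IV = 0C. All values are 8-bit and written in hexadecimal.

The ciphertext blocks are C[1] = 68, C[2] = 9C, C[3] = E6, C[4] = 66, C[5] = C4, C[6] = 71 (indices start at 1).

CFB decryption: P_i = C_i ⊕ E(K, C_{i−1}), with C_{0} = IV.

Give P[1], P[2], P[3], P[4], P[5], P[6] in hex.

P[1] = 57, P[2] = 07, P[3] = 29, P[4] = 7F, P[5] = 5D, P[6] = 86

P[1]: E(K, 0C) = 3F; 68 ⊕ 3F = 57.
P[2]: E(K, 68) = 9B; 9C ⊕ 9B = 07.
P[3]: E(K, 9C) = CF; E6 ⊕ CF = 29.
P[4]: E(K, E6) = 19; 66 ⊕ 19 = 7F.
P[5]: E(K, 66) = 99; C4 ⊕ 99 = 5D.
P[6]: E(K, C4) = F7; 71 ⊕ F7 = 86.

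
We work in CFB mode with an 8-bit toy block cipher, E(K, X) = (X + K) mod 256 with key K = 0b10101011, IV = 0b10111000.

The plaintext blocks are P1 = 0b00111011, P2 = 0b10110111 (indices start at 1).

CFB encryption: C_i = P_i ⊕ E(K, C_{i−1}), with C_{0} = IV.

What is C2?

C1: E(K, 0b10111000) = 0b01100011; 0b00111011 ⊕ 0b01100011 = 0b01011000.
C2: E(K, 0b01011000) = 0b00000011; 0b10110111 ⊕ 0b00000011 = 0b10110100.

C2 = 0b10110100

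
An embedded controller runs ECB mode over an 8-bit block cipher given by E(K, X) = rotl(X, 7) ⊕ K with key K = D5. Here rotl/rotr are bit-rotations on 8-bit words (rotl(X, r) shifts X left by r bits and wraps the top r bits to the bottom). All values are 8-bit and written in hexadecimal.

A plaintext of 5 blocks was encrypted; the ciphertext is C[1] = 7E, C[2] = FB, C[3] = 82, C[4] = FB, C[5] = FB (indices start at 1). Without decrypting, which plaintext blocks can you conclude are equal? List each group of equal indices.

ECB encrypts each block independently with the same key, so equal ciphertext blocks imply equal plaintext blocks.
C[2] = C[4] = C[5] = FB, so P[2] = P[4] = P[5].

P[2] = P[4] = P[5]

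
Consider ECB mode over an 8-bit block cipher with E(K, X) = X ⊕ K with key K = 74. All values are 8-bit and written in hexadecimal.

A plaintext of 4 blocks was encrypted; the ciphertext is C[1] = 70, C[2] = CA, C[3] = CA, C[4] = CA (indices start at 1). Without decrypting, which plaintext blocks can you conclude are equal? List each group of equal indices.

P[2] = P[3] = P[4]

ECB encrypts each block independently with the same key, so equal ciphertext blocks imply equal plaintext blocks.
C[2] = C[3] = C[4] = CA, so P[2] = P[3] = P[4].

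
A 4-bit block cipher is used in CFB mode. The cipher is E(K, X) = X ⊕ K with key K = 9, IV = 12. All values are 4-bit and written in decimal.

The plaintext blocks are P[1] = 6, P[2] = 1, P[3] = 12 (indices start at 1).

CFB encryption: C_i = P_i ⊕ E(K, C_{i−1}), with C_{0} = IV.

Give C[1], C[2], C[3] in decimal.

C[1]: E(K, 12) = 5; 6 ⊕ 5 = 3.
C[2]: E(K, 3) = 10; 1 ⊕ 10 = 11.
C[3]: E(K, 11) = 2; 12 ⊕ 2 = 14.

C[1] = 3, C[2] = 11, C[3] = 14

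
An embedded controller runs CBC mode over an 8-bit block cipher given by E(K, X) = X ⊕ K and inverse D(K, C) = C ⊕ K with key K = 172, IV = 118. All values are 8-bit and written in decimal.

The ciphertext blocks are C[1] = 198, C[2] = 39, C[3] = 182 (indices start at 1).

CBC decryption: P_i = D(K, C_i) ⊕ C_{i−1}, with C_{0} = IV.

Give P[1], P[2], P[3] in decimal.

P[1] = 28, P[2] = 77, P[3] = 61

P[1]: D(K, 198) = 106; 106 ⊕ 118 = 28.
P[2]: D(K, 39) = 139; 139 ⊕ 198 = 77.
P[3]: D(K, 182) = 26; 26 ⊕ 39 = 61.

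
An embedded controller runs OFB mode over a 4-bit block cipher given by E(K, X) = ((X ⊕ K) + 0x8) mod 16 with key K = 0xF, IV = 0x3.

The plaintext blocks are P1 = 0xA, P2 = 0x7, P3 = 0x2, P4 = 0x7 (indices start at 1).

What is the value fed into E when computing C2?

OFB encryption: S_i = E(K, S_{i−1}) with S_{0} = IV; C_i = P_i ⊕ S_i.
C1: S = E(K, 0x3) = 0x4; 0xA ⊕ 0x4 = 0xE.
C2: S = E(K, 0x4) = 0x3; 0x7 ⊕ 0x3 = 0x4.
So the input to E for block 2 is 0x4.

0x4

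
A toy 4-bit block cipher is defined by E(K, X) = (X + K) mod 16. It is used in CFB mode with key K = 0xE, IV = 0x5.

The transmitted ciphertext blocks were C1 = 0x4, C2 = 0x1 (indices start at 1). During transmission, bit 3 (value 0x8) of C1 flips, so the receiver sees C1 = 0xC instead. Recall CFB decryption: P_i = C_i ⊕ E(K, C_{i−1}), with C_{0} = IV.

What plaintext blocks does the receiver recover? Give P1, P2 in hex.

Only C1 changed, to 0xC. In CFB, a change in C_i flips the same bit in P_i and garbles P_{i+1}. Decrypting the received ciphertext:
P1: E(K, 0x5) = 0x3; 0xC ⊕ 0x3 = 0xF.
P2: E(K, 0xC) = 0xA; 0x1 ⊕ 0xA = 0xB.
Blocks that differ from the original plaintext: P1, P2.

P1 = 0xF, P2 = 0xB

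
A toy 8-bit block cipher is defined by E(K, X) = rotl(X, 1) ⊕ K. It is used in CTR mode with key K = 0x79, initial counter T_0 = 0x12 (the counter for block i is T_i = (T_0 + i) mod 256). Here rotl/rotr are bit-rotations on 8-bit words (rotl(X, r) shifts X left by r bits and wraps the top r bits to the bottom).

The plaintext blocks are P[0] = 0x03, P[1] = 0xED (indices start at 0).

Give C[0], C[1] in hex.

C[0] = 0x5E, C[1] = 0xB2

CTR encryption: S_i = E(K, T_i) where T_i is the counter for block i; C_i = P_i ⊕ S_i.
C[0]: T = 0x12, S = E(K, T) = 0x5D; 0x03 ⊕ 0x5D = 0x5E.
C[1]: T = 0x13, S = E(K, T) = 0x5F; 0xED ⊕ 0x5F = 0xB2.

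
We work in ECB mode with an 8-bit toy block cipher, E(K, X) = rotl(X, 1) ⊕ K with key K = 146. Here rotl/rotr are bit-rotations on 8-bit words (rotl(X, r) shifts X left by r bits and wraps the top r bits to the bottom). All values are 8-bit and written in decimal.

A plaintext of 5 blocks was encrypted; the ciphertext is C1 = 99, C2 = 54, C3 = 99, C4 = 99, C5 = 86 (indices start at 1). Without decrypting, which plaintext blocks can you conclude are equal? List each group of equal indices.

P1 = P3 = P4

ECB encrypts each block independently with the same key, so equal ciphertext blocks imply equal plaintext blocks.
C1 = C3 = C4 = 99, so P1 = P3 = P4.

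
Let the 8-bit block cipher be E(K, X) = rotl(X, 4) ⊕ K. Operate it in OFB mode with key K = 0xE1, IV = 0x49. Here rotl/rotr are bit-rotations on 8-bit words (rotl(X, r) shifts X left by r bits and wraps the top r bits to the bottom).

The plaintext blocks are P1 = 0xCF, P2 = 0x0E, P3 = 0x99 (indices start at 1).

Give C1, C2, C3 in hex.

OFB encryption: S_i = E(K, S_{i−1}) with S_{0} = IV; C_i = P_i ⊕ S_i.
C1: S = E(K, 0x49) = 0x75; 0xCF ⊕ 0x75 = 0xBA.
C2: S = E(K, 0x75) = 0xB6; 0x0E ⊕ 0xB6 = 0xB8.
C3: S = E(K, 0xB6) = 0x8A; 0x99 ⊕ 0x8A = 0x13.

C1 = 0xBA, C2 = 0xB8, C3 = 0x13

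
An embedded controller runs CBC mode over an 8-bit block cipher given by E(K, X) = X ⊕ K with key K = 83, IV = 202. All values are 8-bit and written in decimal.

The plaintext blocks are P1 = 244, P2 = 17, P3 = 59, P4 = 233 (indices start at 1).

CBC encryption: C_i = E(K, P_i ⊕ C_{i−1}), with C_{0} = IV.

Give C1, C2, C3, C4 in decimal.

C1 = 109, C2 = 47, C3 = 71, C4 = 253

C1: P1 ⊕ 202 = 62; E(K, 62) = 109.
C2: P2 ⊕ 109 = 124; E(K, 124) = 47.
C3: P3 ⊕ 47 = 20; E(K, 20) = 71.
C4: P4 ⊕ 71 = 174; E(K, 174) = 253.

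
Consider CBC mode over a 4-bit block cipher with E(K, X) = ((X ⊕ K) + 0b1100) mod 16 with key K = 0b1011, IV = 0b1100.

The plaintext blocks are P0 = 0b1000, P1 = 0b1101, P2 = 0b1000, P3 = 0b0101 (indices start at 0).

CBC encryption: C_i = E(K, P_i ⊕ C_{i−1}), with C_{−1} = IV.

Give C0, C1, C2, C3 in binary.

C0 = 0b1011, C1 = 0b1001, C2 = 0b0110, C3 = 0b0100

C0: P0 ⊕ 0b1100 = 0b0100; E(K, 0b0100) = 0b1011.
C1: P1 ⊕ 0b1011 = 0b0110; E(K, 0b0110) = 0b1001.
C2: P2 ⊕ 0b1001 = 0b0001; E(K, 0b0001) = 0b0110.
C3: P3 ⊕ 0b0110 = 0b0011; E(K, 0b0011) = 0b0100.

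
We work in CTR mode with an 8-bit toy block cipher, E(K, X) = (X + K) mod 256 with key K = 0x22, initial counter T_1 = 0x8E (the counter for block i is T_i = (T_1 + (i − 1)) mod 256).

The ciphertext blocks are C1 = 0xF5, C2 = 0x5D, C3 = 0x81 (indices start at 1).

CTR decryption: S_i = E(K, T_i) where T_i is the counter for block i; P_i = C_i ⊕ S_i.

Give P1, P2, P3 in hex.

P1: T = 0x8E, S = E(K, T) = 0xB0; 0xF5 ⊕ 0xB0 = 0x45.
P2: T = 0x8F, S = E(K, T) = 0xB1; 0x5D ⊕ 0xB1 = 0xEC.
P3: T = 0x90, S = E(K, T) = 0xB2; 0x81 ⊕ 0xB2 = 0x33.

P1 = 0x45, P2 = 0xEC, P3 = 0x33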